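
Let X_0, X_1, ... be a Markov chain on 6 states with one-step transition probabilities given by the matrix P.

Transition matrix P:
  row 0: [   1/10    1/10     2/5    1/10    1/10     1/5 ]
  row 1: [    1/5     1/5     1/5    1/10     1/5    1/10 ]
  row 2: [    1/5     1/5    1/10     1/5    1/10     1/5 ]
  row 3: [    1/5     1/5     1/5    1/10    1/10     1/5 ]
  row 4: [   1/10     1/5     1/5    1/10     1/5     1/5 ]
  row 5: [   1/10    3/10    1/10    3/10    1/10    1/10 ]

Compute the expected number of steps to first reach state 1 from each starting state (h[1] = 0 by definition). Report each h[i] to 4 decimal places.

First-step conditioning: h[1] = 0; for i ≠ 1, h[i] = 1 + Σ_k P[i][k]·h[k].
  h[0] = 1 + 1/10·h[0] + 2/5·h[2] + 1/10·h[3] + 1/10·h[4] + 1/5·h[5]
  h[2] = 1 + 1/5·h[0] + 1/10·h[2] + 1/5·h[3] + 1/10·h[4] + 1/5·h[5]
  h[3] = 1 + 1/5·h[0] + 1/5·h[2] + 1/10·h[3] + 1/10·h[4] + 1/5·h[5]
  h[4] = 1 + 1/10·h[0] + 1/5·h[2] + 1/10·h[3] + 1/5·h[4] + 1/5·h[5]
  h[5] = 1 + 1/10·h[0] + 1/10·h[2] + 3/10·h[3] + 1/10·h[4] + 1/10·h[5]
Solving the 5×5 linear system over states ≠ 1 gives exactly h = [11880/2207, 0, 10890/2207, 10890/2207, 10780/2207, 9810/2207] (h[1] = 0 is the target).

h = [5.3829, 0.0000, 4.9343, 4.9343, 4.8845, 4.4449]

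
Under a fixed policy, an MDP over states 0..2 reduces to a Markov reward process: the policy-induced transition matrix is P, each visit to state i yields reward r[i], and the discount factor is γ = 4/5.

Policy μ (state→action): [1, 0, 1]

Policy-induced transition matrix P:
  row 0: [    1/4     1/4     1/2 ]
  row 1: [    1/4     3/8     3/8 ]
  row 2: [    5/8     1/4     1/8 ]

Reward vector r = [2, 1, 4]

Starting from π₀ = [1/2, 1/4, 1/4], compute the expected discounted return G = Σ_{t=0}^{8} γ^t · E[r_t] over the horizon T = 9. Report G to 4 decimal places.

t=0: π = [0.5000, 0.2500, 0.2500], E[r] = 2.2500, γ^t·E[r] = 2.250000, running G = 2.250000
t=1: π = [0.3438, 0.2813, 0.3750], E[r] = 2.4688, γ^t·E[r] = 1.975000, running G = 4.225000
t=2: π = [0.3906, 0.2852, 0.3242], E[r] = 2.3633, γ^t·E[r] = 1.512500, running G = 5.737500
t=3: π = [0.3716, 0.2856, 0.3428], E[r] = 2.3999, γ^t·E[r] = 1.228750, running G = 6.966250
t=4: π = [0.3785, 0.2857, 0.3358], E[r] = 2.3858, γ^t·E[r] = 0.977225, running G = 7.943475
t=5: π = [0.3759, 0.2857, 0.3384], E[r] = 2.3910, γ^t·E[r] = 0.783498, running G = 8.726973
t=6: π = [0.3769, 0.2857, 0.3374], E[r] = 2.3891, γ^t·E[r] = 0.626281, running G = 9.353254
t=7: π = [0.3765, 0.2857, 0.3378], E[r] = 2.3898, γ^t·E[r] = 0.501180, running G = 9.854434
t=8: π = [0.3767, 0.2857, 0.3376], E[r] = 2.3895, γ^t·E[r] = 0.400897, running G = 10.255331

G = 10.2553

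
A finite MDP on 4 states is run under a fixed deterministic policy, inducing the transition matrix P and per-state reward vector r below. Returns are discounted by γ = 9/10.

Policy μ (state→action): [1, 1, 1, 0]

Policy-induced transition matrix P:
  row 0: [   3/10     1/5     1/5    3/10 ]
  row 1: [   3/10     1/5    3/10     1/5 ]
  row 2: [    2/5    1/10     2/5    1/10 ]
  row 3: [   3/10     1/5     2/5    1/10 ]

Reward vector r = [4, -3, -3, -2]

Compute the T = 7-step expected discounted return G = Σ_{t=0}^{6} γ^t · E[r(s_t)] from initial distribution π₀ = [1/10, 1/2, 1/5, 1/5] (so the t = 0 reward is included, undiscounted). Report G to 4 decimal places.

G = -4.2659

t=0: π = [0.1000, 0.5000, 0.2000, 0.2000], E[r] = -2.1000, γ^t·E[r] = -2.100000, running G = -2.100000
t=1: π = [0.3200, 0.1800, 0.3300, 0.1700], E[r] = -0.5900, γ^t·E[r] = -0.531000, running G = -2.631000
t=2: π = [0.3330, 0.1670, 0.3180, 0.1820], E[r] = -0.4870, γ^t·E[r] = -0.394470, running G = -3.025470
t=3: π = [0.3318, 0.1682, 0.3167, 0.1833], E[r] = -0.4941, γ^t·E[r] = -0.360199, running G = -3.385669
t=4: π = [0.3317, 0.1683, 0.3168, 0.1832], E[r] = -0.4951, γ^t·E[r] = -0.324855, running G = -3.710524
t=5: π = [0.3317, 0.1683, 0.3168, 0.1832], E[r] = -0.4951, γ^t·E[r] = -0.292327, running G = -4.002851
t=6: π = [0.3317, 0.1683, 0.3168, 0.1832], E[r] = -0.4950, γ^t·E[r] = -0.263089, running G = -4.265940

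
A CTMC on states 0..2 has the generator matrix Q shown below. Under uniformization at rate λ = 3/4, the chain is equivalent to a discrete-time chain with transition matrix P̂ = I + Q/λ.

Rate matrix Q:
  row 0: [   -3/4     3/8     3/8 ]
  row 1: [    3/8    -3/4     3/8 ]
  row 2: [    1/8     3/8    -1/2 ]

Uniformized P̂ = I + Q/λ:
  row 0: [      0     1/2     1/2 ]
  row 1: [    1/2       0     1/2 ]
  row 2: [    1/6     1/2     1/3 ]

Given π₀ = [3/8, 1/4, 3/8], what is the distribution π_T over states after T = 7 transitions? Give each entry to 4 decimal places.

t=0: π = [0.3750, 0.2500, 0.3750]
t=1: π = [0.1875, 0.3750, 0.4375]
t=2: π = [0.2604, 0.3125, 0.4271]
t=3: π = [0.2274, 0.3438, 0.4288]
t=4: π = [0.2433, 0.3281, 0.4285]
t=5: π = [0.2355, 0.3359, 0.4286]
t=6: π = [0.2394, 0.3320, 0.4286]
t=7: π = [0.2374, 0.3340, 0.4286]

π = [0.2374, 0.3340, 0.4286]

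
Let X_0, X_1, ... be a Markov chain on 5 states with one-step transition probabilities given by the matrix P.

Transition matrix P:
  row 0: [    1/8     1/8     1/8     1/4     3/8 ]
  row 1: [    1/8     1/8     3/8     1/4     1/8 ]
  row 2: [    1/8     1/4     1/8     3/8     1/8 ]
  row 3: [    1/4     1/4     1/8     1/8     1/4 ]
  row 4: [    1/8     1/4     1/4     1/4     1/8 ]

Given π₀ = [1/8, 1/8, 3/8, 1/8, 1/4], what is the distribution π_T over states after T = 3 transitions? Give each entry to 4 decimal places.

t=0: π = [0.1250, 0.1250, 0.3750, 0.1250, 0.2500]
t=1: π = [0.1406, 0.2188, 0.1875, 0.2813, 0.1719]
t=2: π = [0.1602, 0.2051, 0.2012, 0.2383, 0.1953]
t=3: π = [0.1548, 0.2043, 0.2007, 0.2454, 0.1948]

π = [0.1548, 0.2043, 0.2007, 0.2454, 0.1948]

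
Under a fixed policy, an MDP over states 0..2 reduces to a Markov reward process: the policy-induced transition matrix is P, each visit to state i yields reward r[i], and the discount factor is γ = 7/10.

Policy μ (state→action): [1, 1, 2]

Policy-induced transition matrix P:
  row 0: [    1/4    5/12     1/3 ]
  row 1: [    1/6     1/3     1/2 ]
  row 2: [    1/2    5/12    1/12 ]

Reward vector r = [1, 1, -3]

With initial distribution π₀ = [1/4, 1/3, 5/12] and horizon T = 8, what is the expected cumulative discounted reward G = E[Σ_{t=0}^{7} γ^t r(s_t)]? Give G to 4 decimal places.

G = -1.1706

t=0: π = [0.2500, 0.3333, 0.4167], E[r] = -0.6667, γ^t·E[r] = -0.666667, running G = -0.666667
t=1: π = [0.3264, 0.3889, 0.2847], E[r] = -0.1389, γ^t·E[r] = -0.097222, running G = -0.763889
t=2: π = [0.2888, 0.3843, 0.3270], E[r] = -0.3079, γ^t·E[r] = -0.150856, running G = -0.914745
t=3: π = [0.2997, 0.3846, 0.3156], E[r] = -0.2625, γ^t·E[r] = -0.090051, running G = -1.004796
t=4: π = [0.2969, 0.3846, 0.3185], E[r] = -0.2741, γ^t·E[r] = -0.065818, running G = -1.070614
t=5: π = [0.2976, 0.3846, 0.3178], E[r] = -0.2712, γ^t·E[r] = -0.045582, running G = -1.116197
t=6: π = [0.2974, 0.3846, 0.3180], E[r] = -0.2719, γ^t·E[r] = -0.031994, running G = -1.148190
t=7: π = [0.2974, 0.3846, 0.3179], E[r] = -0.2718, γ^t·E[r] = -0.022380, running G = -1.170571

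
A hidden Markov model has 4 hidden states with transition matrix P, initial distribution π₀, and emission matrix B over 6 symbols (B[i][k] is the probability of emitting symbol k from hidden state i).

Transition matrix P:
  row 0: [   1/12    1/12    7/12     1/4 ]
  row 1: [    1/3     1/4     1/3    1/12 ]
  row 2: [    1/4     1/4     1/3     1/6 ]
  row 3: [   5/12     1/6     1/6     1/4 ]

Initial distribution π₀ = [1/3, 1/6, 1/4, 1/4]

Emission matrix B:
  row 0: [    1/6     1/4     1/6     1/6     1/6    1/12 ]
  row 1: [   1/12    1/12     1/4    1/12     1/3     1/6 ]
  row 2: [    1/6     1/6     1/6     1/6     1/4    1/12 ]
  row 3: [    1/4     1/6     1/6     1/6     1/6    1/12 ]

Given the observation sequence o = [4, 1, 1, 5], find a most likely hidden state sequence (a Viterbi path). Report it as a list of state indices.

t=0: δ = [5.556e-02, 5.556e-02, 6.250e-02, 4.167e-02]  (obs o_0=4)
t=1: δ = [4.630e-03, 1.302e-03, 5.401e-03, 2.315e-03]  ψ = [1, 2, 0, 0]  (obs o_1=1)
t=2: δ = [3.376e-04, 1.125e-04, 4.501e-04, 1.929e-04]  ψ = [2, 2, 0, 0]  (obs o_2=1)
t=3: δ = [9.377e-06, 1.875e-05, 1.641e-05, 7.033e-06]  ψ = [2, 2, 0, 0]  (obs o_3=5)
backtrack: best end state = 1; path = [1, 0, 2, 1]

path = [1, 0, 2, 1]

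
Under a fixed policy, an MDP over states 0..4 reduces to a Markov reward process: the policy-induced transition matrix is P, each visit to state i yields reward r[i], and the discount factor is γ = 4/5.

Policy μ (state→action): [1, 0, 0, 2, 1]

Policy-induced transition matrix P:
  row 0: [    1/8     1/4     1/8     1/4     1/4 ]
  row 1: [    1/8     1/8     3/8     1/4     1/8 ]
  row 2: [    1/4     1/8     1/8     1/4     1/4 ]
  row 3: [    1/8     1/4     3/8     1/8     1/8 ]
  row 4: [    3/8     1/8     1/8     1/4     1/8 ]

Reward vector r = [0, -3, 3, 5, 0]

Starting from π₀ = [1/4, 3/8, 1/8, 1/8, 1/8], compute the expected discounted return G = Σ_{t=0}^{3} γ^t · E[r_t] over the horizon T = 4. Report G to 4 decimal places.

t=0: π = [0.2500, 0.3750, 0.1250, 0.1250, 0.1250], E[r] = -0.1250, γ^t·E[r] = -0.125000, running G = -0.125000
t=1: π = [0.1719, 0.1719, 0.2500, 0.2344, 0.1719], E[r] = 1.4063, γ^t·E[r] = 1.125000, running G = 1.000000
t=2: π = [0.1992, 0.1758, 0.2266, 0.2207, 0.1777], E[r] = 1.2559, γ^t·E[r] = 0.803750, running G = 1.803750
t=3: π = [0.1978, 0.1775, 0.2241, 0.2224, 0.1782], E[r] = 1.2520, γ^t·E[r] = 0.641000, running G = 2.444750

G = 2.4448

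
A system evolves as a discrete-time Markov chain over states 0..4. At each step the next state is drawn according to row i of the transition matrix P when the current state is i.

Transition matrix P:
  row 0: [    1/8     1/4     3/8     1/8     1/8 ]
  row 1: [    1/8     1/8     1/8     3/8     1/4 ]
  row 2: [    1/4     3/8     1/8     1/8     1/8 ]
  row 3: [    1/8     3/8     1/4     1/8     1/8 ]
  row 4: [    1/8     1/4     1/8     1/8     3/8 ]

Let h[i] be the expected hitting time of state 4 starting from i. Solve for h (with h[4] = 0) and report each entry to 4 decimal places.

First-step conditioning: h[4] = 0; for i ≠ 4, h[i] = 1 + Σ_k P[i][k]·h[k].
  h[0] = 1 + 1/8·h[0] + 1/4·h[1] + 3/8·h[2] + 1/8·h[3]
  h[1] = 1 + 1/8·h[0] + 1/8·h[1] + 1/8·h[2] + 3/8·h[3]
  h[2] = 1 + 1/4·h[0] + 3/8·h[1] + 1/8·h[2] + 1/8·h[3]
  h[3] = 1 + 1/8·h[0] + 3/8·h[1] + 1/4·h[2] + 1/8·h[3]
Solving the 4×4 linear system over states ≠ 4 gives exactly h = [5744/911, 5104/911, 5680/911, 5672/911, 0] (h[4] = 0 is the target).

h = [6.3052, 5.6026, 6.2349, 6.2261, 0.0000]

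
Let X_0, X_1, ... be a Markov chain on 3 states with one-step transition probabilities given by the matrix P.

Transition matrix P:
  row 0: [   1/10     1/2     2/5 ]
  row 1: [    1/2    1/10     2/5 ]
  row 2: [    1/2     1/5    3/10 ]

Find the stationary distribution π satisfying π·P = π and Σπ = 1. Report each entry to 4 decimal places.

π = [0.3571, 0.2792, 0.3636]

Balance equations π_j = Σ_i π_i·P[i][j]:
  π_0 = 1/10·π_0 + 1/2·π_1 + 1/2·π_2
  π_1 = 1/2·π_0 + 1/10·π_1 + 1/5·π_2
  normalize: π_0 + π_1 + π_2 = 1
Solving the linear system gives exactly π = [5/14, 43/154, 4/11].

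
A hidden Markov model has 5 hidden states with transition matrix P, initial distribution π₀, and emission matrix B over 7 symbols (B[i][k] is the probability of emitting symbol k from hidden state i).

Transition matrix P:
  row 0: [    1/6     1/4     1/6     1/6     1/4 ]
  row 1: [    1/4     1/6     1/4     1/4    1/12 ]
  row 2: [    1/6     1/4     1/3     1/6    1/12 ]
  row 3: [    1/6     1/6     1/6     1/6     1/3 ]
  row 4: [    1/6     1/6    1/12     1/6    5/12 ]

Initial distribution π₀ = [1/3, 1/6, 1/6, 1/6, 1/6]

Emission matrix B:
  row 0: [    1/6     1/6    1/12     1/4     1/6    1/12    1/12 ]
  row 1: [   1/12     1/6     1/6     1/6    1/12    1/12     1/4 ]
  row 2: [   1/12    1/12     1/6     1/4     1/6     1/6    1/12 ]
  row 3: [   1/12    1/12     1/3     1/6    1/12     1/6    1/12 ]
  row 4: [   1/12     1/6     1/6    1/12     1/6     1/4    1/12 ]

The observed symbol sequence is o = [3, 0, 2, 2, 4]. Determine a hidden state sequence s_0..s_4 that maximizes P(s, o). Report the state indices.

t=0: δ = [8.333e-02, 2.778e-02, 4.167e-02, 2.778e-02, 1.389e-02]  (obs o_0=3)
t=1: δ = [2.315e-03, 1.736e-03, 1.157e-03, 1.157e-03, 1.736e-03]  ψ = [0, 0, 0, 0, 0]  (obs o_1=0)
t=2: δ = [3.617e-05, 9.645e-05, 7.234e-05, 1.447e-04, 1.206e-04]  ψ = [1, 0, 1, 1, 4]  (obs o_2=2)
t=3: δ = [2.009e-06, 4.019e-06, 4.019e-06, 8.038e-06, 8.372e-06]  ψ = [1, 3, 1, 1, 4]  (obs o_3=2)
t=4: δ = [2.326e-07, 1.163e-07, 2.233e-07, 1.163e-07, 5.814e-07]  ψ = [4, 4, 2, 4, 4]  (obs o_4=4)
backtrack: best end state = 4; path = [0, 4, 4, 4, 4]

path = [0, 4, 4, 4, 4]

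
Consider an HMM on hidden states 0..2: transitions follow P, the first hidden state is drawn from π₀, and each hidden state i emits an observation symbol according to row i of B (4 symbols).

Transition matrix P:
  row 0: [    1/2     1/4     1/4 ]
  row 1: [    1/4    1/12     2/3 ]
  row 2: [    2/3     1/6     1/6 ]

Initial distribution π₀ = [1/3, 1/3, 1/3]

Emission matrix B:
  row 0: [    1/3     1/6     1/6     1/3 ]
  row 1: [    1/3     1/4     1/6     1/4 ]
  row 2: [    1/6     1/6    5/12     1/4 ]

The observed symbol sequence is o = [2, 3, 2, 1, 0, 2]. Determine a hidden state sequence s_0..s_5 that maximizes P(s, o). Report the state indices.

t=0: δ = [5.556e-02, 5.556e-02, 1.389e-01]  (obs o_0=2)
t=1: δ = [3.086e-02, 5.787e-03, 9.259e-03]  ψ = [2, 2, 1]  (obs o_1=3)
t=2: δ = [2.572e-03, 1.286e-03, 3.215e-03]  ψ = [0, 0, 0]  (obs o_2=2)
t=3: δ = [3.572e-04, 1.608e-04, 1.429e-04]  ψ = [2, 0, 1]  (obs o_3=1)
t=4: δ = [5.954e-05, 2.977e-05, 1.786e-05]  ψ = [0, 0, 1]  (obs o_4=0)
t=5: δ = [4.961e-06, 2.481e-06, 8.269e-06]  ψ = [0, 0, 1]  (obs o_5=2)
backtrack: best end state = 2; path = [2, 0, 2, 0, 1, 2]

path = [2, 0, 2, 0, 1, 2]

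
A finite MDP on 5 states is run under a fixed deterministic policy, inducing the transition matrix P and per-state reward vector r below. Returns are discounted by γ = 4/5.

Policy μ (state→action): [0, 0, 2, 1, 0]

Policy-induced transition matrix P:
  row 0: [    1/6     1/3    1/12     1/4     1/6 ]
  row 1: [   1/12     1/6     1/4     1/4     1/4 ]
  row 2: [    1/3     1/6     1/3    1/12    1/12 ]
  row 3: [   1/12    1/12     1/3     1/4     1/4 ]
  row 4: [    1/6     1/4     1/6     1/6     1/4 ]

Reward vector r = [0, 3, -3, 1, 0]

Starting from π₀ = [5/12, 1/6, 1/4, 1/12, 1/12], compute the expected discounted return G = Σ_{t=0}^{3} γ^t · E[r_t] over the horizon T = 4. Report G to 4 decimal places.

t=0: π = [0.4167, 0.1667, 0.2500, 0.0833, 0.0833], E[r] = -0.1667, γ^t·E[r] = -0.166667, running G = -0.166667
t=1: π = [0.1875, 0.2361, 0.2014, 0.2014, 0.1736], E[r] = 0.3056, γ^t·E[r] = 0.244444, running G = 0.077778
t=2: π = [0.1638, 0.1956, 0.2378, 0.2020, 0.2008], E[r] = 0.0752, γ^t·E[r] = 0.048148, running G = 0.125926
t=3: π = [0.1732, 0.1939, 0.2426, 0.1936, 0.1967], E[r] = 0.0474, γ^t·E[r] = 0.024247, running G = 0.150173

G = 0.1502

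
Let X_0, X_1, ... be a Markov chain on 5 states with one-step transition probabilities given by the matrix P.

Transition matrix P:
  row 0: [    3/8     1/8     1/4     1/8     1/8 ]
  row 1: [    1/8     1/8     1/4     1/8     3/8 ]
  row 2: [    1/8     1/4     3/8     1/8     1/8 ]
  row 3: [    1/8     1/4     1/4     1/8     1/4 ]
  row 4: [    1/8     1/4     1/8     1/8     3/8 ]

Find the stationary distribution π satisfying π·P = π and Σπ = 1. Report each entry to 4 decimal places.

Balance equations π_j = Σ_i π_i·P[i][j]:
  π_0 = 3/8·π_0 + 1/8·π_1 + 1/8·π_2 + 1/8·π_3 + 1/8·π_4
  π_1 = 1/8·π_0 + 1/8·π_1 + 1/4·π_2 + 1/4·π_3 + 1/4·π_4
  π_2 = 1/4·π_0 + 1/4·π_1 + 3/8·π_2 + 1/4·π_3 + 1/8·π_4
  π_3 = 1/8·π_0 + 1/8·π_1 + 1/8·π_2 + 1/8·π_3 + 1/8·π_4
  normalize: π_0 + π_1 + π_2 + π_3 + π_4 = 1
Solving the linear system gives exactly π = [1/6, 11/54, 323/1296, 1/8, 331/1296].

π = [0.1667, 0.2037, 0.2492, 0.1250, 0.2554]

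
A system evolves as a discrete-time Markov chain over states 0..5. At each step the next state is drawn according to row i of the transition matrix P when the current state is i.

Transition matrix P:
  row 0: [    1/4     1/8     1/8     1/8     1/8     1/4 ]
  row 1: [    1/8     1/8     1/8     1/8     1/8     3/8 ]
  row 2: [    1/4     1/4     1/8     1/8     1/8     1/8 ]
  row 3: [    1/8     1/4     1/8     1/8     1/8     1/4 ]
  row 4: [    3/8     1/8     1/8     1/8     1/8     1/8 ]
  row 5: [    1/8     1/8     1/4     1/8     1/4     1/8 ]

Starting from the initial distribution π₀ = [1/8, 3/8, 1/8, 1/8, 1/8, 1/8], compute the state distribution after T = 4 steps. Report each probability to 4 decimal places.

π = [0.2075, 0.1594, 0.1507, 0.1250, 0.1507, 0.2068]

t=0: π = [0.1250, 0.3750, 0.1250, 0.1250, 0.1250, 0.1250]
t=1: π = [0.1875, 0.1563, 0.1406, 0.1250, 0.1406, 0.2500]
t=2: π = [0.2012, 0.1582, 0.1563, 0.1250, 0.1563, 0.2031]
t=3: π = [0.2087, 0.1602, 0.1504, 0.1250, 0.1504, 0.2053]
t=4: π = [0.2075, 0.1594, 0.1507, 0.1250, 0.1507, 0.2068]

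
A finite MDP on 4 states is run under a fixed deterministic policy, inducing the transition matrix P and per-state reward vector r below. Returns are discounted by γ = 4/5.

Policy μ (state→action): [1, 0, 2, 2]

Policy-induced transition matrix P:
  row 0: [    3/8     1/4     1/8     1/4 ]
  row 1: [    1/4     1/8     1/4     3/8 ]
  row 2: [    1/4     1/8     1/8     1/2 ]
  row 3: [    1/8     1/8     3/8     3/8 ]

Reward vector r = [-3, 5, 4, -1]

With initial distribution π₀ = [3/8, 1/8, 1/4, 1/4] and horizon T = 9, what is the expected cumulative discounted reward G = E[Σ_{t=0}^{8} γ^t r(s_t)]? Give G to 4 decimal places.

G = 2.3070

t=0: π = [0.3750, 0.1250, 0.2500, 0.2500], E[r] = 0.2500, γ^t·E[r] = 0.250000, running G = 0.250000
t=1: π = [0.2656, 0.1719, 0.2031, 0.3594], E[r] = 0.5156, γ^t·E[r] = 0.412500, running G = 0.662500
t=2: π = [0.2383, 0.1582, 0.2363, 0.3672], E[r] = 0.6543, γ^t·E[r] = 0.418750, running G = 1.081250
t=3: π = [0.2339, 0.1548, 0.2366, 0.3748], E[r] = 0.6438, γ^t·E[r] = 0.329625, running G = 1.410875
t=4: π = [0.2324, 0.1542, 0.2380, 0.3753], E[r] = 0.6508, γ^t·E[r] = 0.266575, running G = 1.677450
t=5: π = [0.2321, 0.1540, 0.2381, 0.3757], E[r] = 0.6506, γ^t·E[r] = 0.213188, running G = 1.890638
t=6: π = [0.2321, 0.1540, 0.2382, 0.3757], E[r] = 0.6509, γ^t·E[r] = 0.170631, running G = 2.061268
t=7: π = [0.2320, 0.1540, 0.2382, 0.3758], E[r] = 0.6509, γ^t·E[r] = 0.136505, running G = 2.197774
t=8: π = [0.2320, 0.1540, 0.2382, 0.3758], E[r] = 0.6509, γ^t·E[r] = 0.109207, running G = 2.306980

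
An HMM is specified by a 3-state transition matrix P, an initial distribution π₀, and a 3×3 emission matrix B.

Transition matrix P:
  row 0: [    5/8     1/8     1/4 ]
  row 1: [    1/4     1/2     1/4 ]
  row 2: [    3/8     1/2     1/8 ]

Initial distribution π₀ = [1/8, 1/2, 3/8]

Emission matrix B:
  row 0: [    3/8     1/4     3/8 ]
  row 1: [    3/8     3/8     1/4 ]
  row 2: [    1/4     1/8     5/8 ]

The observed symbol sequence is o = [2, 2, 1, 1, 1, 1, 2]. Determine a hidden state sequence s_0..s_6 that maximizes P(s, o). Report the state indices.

t=0: δ = [4.688e-02, 1.250e-01, 2.344e-01]  (obs o_0=2)
t=1: δ = [3.296e-02, 2.930e-02, 1.953e-02]  ψ = [2, 2, 1]  (obs o_1=2)
t=2: δ = [5.150e-03, 5.493e-03, 1.030e-03]  ψ = [0, 1, 0]  (obs o_2=1)
t=3: δ = [8.047e-04, 1.030e-03, 1.717e-04]  ψ = [0, 1, 1]  (obs o_3=1)
t=4: δ = [1.257e-04, 1.931e-04, 3.219e-05]  ψ = [0, 1, 1]  (obs o_4=1)
t=5: δ = [1.965e-05, 3.621e-05, 6.035e-06]  ψ = [0, 1, 1]  (obs o_5=1)
t=6: δ = [4.604e-06, 4.526e-06, 5.658e-06]  ψ = [0, 1, 1]  (obs o_6=2)
backtrack: best end state = 2; path = [2, 1, 1, 1, 1, 1, 2]

path = [2, 1, 1, 1, 1, 1, 2]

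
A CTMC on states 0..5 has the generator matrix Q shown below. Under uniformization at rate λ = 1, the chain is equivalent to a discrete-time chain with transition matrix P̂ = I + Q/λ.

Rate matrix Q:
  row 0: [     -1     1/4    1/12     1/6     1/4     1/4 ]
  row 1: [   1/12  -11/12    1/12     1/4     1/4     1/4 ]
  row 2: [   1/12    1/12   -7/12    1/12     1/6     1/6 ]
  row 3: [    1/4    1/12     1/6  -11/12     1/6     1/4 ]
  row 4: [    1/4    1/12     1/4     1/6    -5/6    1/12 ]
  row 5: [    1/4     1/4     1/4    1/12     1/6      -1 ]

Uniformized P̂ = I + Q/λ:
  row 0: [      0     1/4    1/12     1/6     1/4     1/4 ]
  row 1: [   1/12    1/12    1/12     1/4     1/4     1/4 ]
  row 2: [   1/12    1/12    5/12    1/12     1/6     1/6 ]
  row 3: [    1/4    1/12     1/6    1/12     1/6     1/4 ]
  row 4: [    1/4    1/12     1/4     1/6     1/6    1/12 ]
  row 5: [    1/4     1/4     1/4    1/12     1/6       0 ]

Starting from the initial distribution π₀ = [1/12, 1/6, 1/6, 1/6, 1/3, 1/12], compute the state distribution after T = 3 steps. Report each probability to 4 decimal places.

π = [0.1512, 0.1352, 0.2286, 0.1349, 0.1908, 0.1592]

t=0: π = [0.0833, 0.1667, 0.1667, 0.1667, 0.3333, 0.0833]
t=1: π = [0.1736, 0.1111, 0.2222, 0.1458, 0.1875, 0.1597]
t=2: π = [0.1510, 0.1389, 0.2274, 0.1319, 0.1904, 0.1603]
t=3: π = [0.1512, 0.1352, 0.2286, 0.1349, 0.1908, 0.1592]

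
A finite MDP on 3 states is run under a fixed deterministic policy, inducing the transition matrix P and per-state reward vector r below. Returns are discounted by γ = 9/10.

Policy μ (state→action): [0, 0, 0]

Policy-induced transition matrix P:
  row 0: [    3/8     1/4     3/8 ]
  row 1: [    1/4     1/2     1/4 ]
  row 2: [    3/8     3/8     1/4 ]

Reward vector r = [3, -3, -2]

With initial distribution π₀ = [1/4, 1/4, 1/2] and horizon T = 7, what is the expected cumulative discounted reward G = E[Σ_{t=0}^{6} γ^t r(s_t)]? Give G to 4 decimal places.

G = -4.0555

t=0: π = [0.2500, 0.2500, 0.5000], E[r] = -1.0000, γ^t·E[r] = -1.000000, running G = -1.000000
t=1: π = [0.3438, 0.3750, 0.2813], E[r] = -0.6563, γ^t·E[r] = -0.590625, running G = -1.590625
t=2: π = [0.3281, 0.3789, 0.2930], E[r] = -0.7383, γ^t·E[r] = -0.598008, running G = -2.188633
t=3: π = [0.3276, 0.3813, 0.2910], E[r] = -0.7432, γ^t·E[r] = -0.541767, running G = -2.730399
t=4: π = [0.3273, 0.3817, 0.2910], E[r] = -0.7451, γ^t·E[r] = -0.488831, running G = -3.219231
t=5: π = [0.3273, 0.3818, 0.2909], E[r] = -0.7454, γ^t·E[r] = -0.440133, running G = -3.659364
t=6: π = [0.3273, 0.3818, 0.2909], E[r] = -0.7454, γ^t·E[r] = -0.396156, running G = -4.055520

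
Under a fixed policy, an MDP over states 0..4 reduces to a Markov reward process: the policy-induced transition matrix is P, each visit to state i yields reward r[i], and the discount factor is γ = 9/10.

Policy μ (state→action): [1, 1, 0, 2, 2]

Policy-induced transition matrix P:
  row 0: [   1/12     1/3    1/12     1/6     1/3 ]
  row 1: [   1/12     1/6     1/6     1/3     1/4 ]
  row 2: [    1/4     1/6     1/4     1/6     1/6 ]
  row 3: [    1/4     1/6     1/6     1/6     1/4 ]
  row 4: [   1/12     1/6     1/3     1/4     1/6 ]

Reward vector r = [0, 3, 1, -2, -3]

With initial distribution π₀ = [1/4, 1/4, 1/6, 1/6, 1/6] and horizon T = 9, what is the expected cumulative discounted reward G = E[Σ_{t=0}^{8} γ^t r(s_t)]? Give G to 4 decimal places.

t=0: π = [0.2500, 0.2500, 0.1667, 0.1667, 0.1667], E[r] = 0.0833, γ^t·E[r] = 0.083333, running G = 0.083333
t=1: π = [0.1389, 0.2083, 0.1875, 0.2222, 0.2431], E[r] = -0.3611, γ^t·E[r] = -0.325000, running G = -0.241667
t=2: π = [0.1516, 0.1898, 0.2112, 0.2216, 0.2257], E[r] = -0.3397, γ^t·E[r] = -0.275156, running G = -0.516823
t=3: π = [0.1555, 0.1919, 0.2092, 0.2171, 0.2262], E[r] = -0.3278, γ^t·E[r] = -0.238992, running G = -0.755815
t=4: π = [0.1544, 0.1926, 0.2089, 0.2175, 0.2267], E[r] = -0.3284, γ^t·E[r] = -0.215481, running G = -0.971296
t=5: π = [0.1544, 0.1924, 0.2090, 0.2177, 0.2266], E[r] = -0.3288, γ^t·E[r] = -0.194179, running G = -1.165475
t=6: π = [0.1544, 0.1924, 0.2090, 0.2176, 0.2266], E[r] = -0.3288, γ^t·E[r] = -0.174718, running G = -1.340193
t=7: π = [0.1544, 0.1924, 0.2090, 0.2176, 0.2266], E[r] = -0.3288, γ^t·E[r] = -0.157244, running G = -1.497437
t=8: π = [0.1544, 0.1924, 0.2090, 0.2176, 0.2266], E[r] = -0.3288, γ^t·E[r] = -0.141521, running G = -1.638958

G = -1.6390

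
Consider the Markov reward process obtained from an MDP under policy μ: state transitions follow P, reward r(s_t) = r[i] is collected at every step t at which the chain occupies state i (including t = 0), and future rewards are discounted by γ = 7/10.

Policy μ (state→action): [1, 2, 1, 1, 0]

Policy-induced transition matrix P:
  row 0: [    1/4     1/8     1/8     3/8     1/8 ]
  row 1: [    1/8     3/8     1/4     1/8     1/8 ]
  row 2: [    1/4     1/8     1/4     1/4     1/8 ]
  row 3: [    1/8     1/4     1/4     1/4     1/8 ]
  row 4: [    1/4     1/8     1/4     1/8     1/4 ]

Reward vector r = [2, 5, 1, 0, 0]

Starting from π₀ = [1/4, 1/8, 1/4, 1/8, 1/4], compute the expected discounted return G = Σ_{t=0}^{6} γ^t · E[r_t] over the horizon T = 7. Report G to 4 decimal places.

t=0: π = [0.2500, 0.1250, 0.2500, 0.1250, 0.2500], E[r] = 1.3750, γ^t·E[r] = 1.375000, running G = 1.375000
t=1: π = [0.2188, 0.1719, 0.2188, 0.2344, 0.1563], E[r] = 1.5156, γ^t·E[r] = 1.060938, running G = 2.435938
t=2: π = [0.1992, 0.1973, 0.2227, 0.2363, 0.1445], E[r] = 1.6074, γ^t·E[r] = 0.787637, running G = 3.223574
t=3: π = [0.1958, 0.2039, 0.2251, 0.2322, 0.1431], E[r] = 1.6360, γ^t·E[r] = 0.561143, running G = 3.784718
t=4: π = [0.1955, 0.2050, 0.2255, 0.2311, 0.1429], E[r] = 1.6414, γ^t·E[r] = 0.394112, running G = 4.178829
t=5: π = [0.1955, 0.2051, 0.2256, 0.2310, 0.1429], E[r] = 1.6422, γ^t·E[r] = 0.276007, running G = 4.454837
t=6: π = [0.1955, 0.2052, 0.2256, 0.2309, 0.1429], E[r] = 1.6423, γ^t·E[r] = 0.193216, running G = 4.648052

G = 4.6481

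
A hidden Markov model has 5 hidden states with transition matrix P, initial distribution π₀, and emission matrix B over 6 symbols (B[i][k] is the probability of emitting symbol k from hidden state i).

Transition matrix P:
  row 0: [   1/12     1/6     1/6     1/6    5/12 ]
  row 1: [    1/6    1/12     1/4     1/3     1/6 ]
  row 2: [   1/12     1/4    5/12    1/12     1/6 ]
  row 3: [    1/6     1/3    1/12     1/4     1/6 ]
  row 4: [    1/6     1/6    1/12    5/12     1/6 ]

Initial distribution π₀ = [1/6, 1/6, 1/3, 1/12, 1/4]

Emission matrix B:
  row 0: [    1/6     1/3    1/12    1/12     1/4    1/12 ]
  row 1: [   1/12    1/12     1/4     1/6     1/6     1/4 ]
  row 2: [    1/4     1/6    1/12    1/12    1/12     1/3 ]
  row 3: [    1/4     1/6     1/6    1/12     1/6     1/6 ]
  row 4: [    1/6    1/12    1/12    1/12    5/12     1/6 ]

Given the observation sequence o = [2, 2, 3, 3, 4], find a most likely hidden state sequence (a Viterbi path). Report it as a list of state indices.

t=0: δ = [1.389e-02, 4.167e-02, 2.778e-02, 1.389e-02, 2.083e-02]  (obs o_0=2)
t=1: δ = [5.787e-04, 1.736e-03, 9.645e-04, 2.315e-03, 5.787e-04]  ψ = [1, 2, 2, 1, 1]  (obs o_1=2)
t=2: δ = [3.215e-05, 1.286e-04, 3.617e-05, 4.823e-05, 3.215e-05]  ψ = [3, 3, 1, 1, 3]  (obs o_2=3)
t=3: δ = [1.786e-06, 2.679e-06, 2.679e-06, 3.572e-06, 1.786e-06]  ψ = [1, 3, 1, 1, 1]  (obs o_3=3)
t=4: δ = [1.488e-07, 1.985e-07, 9.303e-08, 1.488e-07, 3.101e-07]  ψ = [3, 3, 2, 1, 0]  (obs o_4=4)
backtrack: best end state = 4; path = [1, 3, 1, 0, 4]

path = [1, 3, 1, 0, 4]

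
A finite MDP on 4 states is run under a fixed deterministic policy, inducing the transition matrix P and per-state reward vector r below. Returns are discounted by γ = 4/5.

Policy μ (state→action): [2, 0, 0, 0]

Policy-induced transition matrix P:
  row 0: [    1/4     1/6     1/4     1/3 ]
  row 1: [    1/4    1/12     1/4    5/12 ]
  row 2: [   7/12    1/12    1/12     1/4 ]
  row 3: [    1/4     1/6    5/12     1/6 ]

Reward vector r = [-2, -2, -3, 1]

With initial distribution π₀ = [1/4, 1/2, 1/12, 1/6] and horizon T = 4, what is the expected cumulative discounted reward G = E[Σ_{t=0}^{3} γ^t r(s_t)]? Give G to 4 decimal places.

t=0: π = [0.2500, 0.5000, 0.0833, 0.1667], E[r] = -1.5833, γ^t·E[r] = -1.583333, running G = -1.583333
t=1: π = [0.2778, 0.1181, 0.2639, 0.3403], E[r] = -1.2431, γ^t·E[r] = -0.994444, running G = -2.577778
t=2: π = [0.3380, 0.1348, 0.2627, 0.2645], E[r] = -1.4693, γ^t·E[r] = -0.940370, running G = -3.518148
t=3: π = [0.3376, 0.1335, 0.2503, 0.2786], E[r] = -1.4145, γ^t·E[r] = -0.724222, running G = -4.242370

G = -4.2424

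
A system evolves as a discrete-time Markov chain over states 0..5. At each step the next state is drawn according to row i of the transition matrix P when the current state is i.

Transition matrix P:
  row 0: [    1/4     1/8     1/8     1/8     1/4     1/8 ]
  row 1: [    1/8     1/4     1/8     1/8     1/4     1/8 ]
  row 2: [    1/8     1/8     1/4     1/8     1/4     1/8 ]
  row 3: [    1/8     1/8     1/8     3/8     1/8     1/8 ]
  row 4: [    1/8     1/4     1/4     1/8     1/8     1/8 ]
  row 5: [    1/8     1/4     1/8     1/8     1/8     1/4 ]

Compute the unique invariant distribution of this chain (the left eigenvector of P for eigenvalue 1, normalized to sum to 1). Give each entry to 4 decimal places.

π = [0.1429, 0.1901, 0.1697, 0.1667, 0.1878, 0.1429]

Balance equations π_j = Σ_i π_i·P[i][j]:
  π_0 = 1/4·π_0 + 1/8·π_1 + 1/8·π_2 + 1/8·π_3 + 1/8·π_4 + 1/8·π_5
  π_1 = 1/8·π_0 + 1/4·π_1 + 1/8·π_2 + 1/8·π_3 + 1/4·π_4 + 1/4·π_5
  π_2 = 1/8·π_0 + 1/8·π_1 + 1/4·π_2 + 1/8·π_3 + 1/4·π_4 + 1/8·π_5
  π_3 = 1/8·π_0 + 1/8·π_1 + 1/8·π_2 + 3/8·π_3 + 1/8·π_4 + 1/8·π_5
  π_4 = 1/4·π_0 + 1/4·π_1 + 1/4·π_2 + 1/8·π_3 + 1/8·π_4 + 1/8·π_5
  normalize: π_0 + π_1 + π_2 + π_3 + π_4 + π_5 = 1
Solving the linear system gives exactly π = [1/7, 503/2646, 449/2646, 1/6, 71/378, 1/7].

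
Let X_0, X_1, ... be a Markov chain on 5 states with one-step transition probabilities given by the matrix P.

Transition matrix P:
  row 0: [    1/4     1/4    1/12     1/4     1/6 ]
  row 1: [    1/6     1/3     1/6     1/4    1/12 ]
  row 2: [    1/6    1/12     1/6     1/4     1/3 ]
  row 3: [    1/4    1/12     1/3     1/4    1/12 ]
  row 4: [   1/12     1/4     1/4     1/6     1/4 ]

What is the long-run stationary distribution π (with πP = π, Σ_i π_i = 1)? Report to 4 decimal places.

Balance equations π_j = Σ_i π_i·P[i][j]:
  π_0 = 1/4·π_0 + 1/6·π_1 + 1/6·π_2 + 1/4·π_3 + 1/12·π_4
  π_1 = 1/4·π_0 + 1/3·π_1 + 1/12·π_2 + 1/12·π_3 + 1/4·π_4
  π_2 = 1/12·π_0 + 1/6·π_1 + 1/6·π_2 + 1/3·π_3 + 1/4·π_4
  π_3 = 1/4·π_0 + 1/4·π_1 + 1/4·π_2 + 1/4·π_3 + 1/6·π_4
  normalize: π_0 + π_1 + π_2 + π_3 + π_4 = 1
Solving the linear system gives exactly π = [973/5209, 3011/15627, 3208/15627, 1224/5209, 939/5209].

π = [0.1868, 0.1927, 0.2053, 0.2350, 0.1803]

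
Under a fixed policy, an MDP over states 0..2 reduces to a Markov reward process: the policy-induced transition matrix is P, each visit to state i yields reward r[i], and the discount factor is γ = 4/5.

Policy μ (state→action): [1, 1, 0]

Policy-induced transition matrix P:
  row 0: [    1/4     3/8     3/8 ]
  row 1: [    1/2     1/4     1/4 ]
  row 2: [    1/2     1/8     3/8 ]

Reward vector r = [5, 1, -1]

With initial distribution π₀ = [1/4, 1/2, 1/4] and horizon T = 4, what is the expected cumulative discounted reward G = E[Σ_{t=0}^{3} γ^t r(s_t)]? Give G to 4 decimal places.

t=0: π = [0.2500, 0.5000, 0.2500], E[r] = 1.5000, γ^t·E[r] = 1.500000, running G = 1.500000
t=1: π = [0.4375, 0.2500, 0.3125], E[r] = 2.1250, γ^t·E[r] = 1.700000, running G = 3.200000
t=2: π = [0.3906, 0.2656, 0.3438], E[r] = 1.8750, γ^t·E[r] = 1.200000, running G = 4.400000
t=3: π = [0.4023, 0.2559, 0.3418], E[r] = 1.9258, γ^t·E[r] = 0.986000, running G = 5.386000

G = 5.3860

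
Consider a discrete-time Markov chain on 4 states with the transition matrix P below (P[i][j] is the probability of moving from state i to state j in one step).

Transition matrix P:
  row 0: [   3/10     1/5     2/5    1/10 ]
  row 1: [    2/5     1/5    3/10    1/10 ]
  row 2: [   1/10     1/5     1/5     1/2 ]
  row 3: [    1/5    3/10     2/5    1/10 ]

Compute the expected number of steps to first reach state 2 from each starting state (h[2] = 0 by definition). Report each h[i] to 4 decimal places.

First-step conditioning: h[2] = 0; for i ≠ 2, h[i] = 1 + Σ_k P[i][k]·h[k].
  h[0] = 1 + 3/10·h[0] + 1/5·h[1] + 1/10·h[3]
  h[1] = 1 + 2/5·h[0] + 1/5·h[1] + 1/10·h[3]
  h[3] = 1 + 1/5·h[0] + 3/10·h[1] + 1/10·h[3]
Solving the 3×3 linear system over states ≠ 2 gives exactly h = [1000/379, 1100/379, 0, 1010/379] (h[2] = 0 is the target).

h = [2.6385, 2.9024, 0.0000, 2.6649]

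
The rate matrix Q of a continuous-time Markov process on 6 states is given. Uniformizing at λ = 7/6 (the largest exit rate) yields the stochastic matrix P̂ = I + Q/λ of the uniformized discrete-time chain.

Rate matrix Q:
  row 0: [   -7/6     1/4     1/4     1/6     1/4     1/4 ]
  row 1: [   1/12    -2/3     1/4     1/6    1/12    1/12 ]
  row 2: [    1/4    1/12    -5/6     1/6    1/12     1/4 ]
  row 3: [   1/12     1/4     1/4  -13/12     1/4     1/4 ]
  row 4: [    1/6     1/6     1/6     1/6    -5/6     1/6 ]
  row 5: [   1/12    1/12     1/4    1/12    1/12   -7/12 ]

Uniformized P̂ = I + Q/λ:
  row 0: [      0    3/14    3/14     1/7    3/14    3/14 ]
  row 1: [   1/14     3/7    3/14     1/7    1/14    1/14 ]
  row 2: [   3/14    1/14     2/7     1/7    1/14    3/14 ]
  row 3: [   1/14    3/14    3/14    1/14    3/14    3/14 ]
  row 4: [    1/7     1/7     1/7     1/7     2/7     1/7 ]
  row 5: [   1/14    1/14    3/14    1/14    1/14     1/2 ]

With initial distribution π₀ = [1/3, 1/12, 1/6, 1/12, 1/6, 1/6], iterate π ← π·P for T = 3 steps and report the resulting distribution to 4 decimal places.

t=0: π = [0.3333, 0.0833, 0.1667, 0.0833, 0.1667, 0.1667]
t=1: π = [0.0833, 0.1726, 0.2143, 0.1250, 0.1667, 0.2381]
t=2: π = [0.1080, 0.1747, 0.2177, 0.1169, 0.1369, 0.2457]
t=3: π = [0.1046, 0.1757, 0.2201, 0.1170, 0.1329, 0.2498]

π = [0.1046, 0.1757, 0.2201, 0.1170, 0.1329, 0.2498]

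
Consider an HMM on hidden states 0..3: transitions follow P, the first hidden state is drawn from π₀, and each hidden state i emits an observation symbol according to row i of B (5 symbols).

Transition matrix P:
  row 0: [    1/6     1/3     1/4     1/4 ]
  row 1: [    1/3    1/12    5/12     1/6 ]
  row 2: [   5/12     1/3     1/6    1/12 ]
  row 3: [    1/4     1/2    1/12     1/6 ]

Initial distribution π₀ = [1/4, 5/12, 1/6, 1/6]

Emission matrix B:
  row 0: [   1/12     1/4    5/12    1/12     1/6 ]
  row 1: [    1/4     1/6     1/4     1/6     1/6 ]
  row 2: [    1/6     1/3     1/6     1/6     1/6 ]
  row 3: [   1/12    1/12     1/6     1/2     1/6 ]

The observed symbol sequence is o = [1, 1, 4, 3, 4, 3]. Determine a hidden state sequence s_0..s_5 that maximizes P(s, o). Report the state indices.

t=0: δ = [6.250e-02, 6.944e-02, 5.556e-02, 1.389e-02]  (obs o_0=1)
t=1: δ = [5.787e-03, 3.472e-03, 9.645e-03, 1.302e-03]  ψ = [1, 0, 1, 0]  (obs o_1=1)
t=2: δ = [6.698e-04, 5.358e-04, 2.679e-04, 2.411e-04]  ψ = [2, 2, 2, 0]  (obs o_2=4)
t=3: δ = [1.488e-05, 3.721e-05, 3.721e-05, 8.372e-05]  ψ = [1, 0, 1, 0]  (obs o_3=3)
t=4: δ = [3.489e-06, 6.977e-06, 2.584e-06, 2.326e-06]  ψ = [3, 3, 1, 3]  (obs o_4=4)
t=5: δ = [1.938e-07, 1.938e-07, 4.845e-07, 5.814e-07]  ψ = [1, 0, 1, 1]  (obs o_5=3)
backtrack: best end state = 3; path = [1, 2, 0, 3, 1, 3]

path = [1, 2, 0, 3, 1, 3]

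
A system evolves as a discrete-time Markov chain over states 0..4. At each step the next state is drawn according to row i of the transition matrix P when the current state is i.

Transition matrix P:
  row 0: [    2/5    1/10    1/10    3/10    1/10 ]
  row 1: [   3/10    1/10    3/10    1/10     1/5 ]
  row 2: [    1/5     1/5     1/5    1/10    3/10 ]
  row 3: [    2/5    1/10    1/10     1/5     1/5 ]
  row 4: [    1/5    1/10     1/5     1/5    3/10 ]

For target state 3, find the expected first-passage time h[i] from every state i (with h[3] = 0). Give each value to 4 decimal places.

First-step conditioning: h[3] = 0; for i ≠ 3, h[i] = 1 + Σ_k P[i][k]·h[k].
  h[0] = 1 + 2/5·h[0] + 1/10·h[1] + 1/10·h[2] + 1/10·h[4]
  h[1] = 1 + 3/10·h[0] + 1/10·h[1] + 3/10·h[2] + 1/5·h[4]
  h[2] = 1 + 1/5·h[0] + 1/5·h[1] + 1/5·h[2] + 3/10·h[4]
  h[4] = 1 + 1/5·h[0] + 1/10·h[1] + 1/5·h[2] + 3/10·h[4]
Solving the 4×4 linear system over states ≠ 3 gives exactly h = [1366/311, 1740/311, 1760/311, 0, 1586/311] (h[3] = 0 is the target).

h = [4.3923, 5.5949, 5.6592, 0.0000, 5.0997]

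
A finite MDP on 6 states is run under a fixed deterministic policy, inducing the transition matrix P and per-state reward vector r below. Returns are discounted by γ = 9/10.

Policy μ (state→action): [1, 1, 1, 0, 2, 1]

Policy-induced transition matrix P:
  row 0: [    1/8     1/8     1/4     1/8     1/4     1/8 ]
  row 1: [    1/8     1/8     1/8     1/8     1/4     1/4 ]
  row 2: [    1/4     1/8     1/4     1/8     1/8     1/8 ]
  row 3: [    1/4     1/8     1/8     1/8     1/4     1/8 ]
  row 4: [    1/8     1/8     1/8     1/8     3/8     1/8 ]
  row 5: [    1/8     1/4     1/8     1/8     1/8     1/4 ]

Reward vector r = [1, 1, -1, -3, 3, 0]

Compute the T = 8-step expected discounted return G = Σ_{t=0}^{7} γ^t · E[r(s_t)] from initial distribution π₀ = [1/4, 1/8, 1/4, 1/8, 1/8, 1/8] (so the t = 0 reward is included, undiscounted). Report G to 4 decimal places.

G = 2.3044

t=0: π = [0.2500, 0.1250, 0.2500, 0.1250, 0.1250, 0.1250], E[r] = 0.1250, γ^t·E[r] = 0.125000, running G = 0.125000
t=1: π = [0.1719, 0.1406, 0.1875, 0.1250, 0.2188, 0.1563], E[r] = 0.4063, γ^t·E[r] = 0.365625, running G = 0.490625
t=2: π = [0.1641, 0.1445, 0.1699, 0.1250, 0.2344, 0.1621], E[r] = 0.4668, γ^t·E[r] = 0.378105, running G = 0.868730
t=3: π = [0.1619, 0.1453, 0.1667, 0.1250, 0.2378, 0.1633], E[r] = 0.4788, γ^t·E[r] = 0.349016, running G = 1.217746
t=4: π = [0.1615, 0.1454, 0.1661, 0.1250, 0.2385, 0.1636], E[r] = 0.4812, γ^t·E[r] = 0.315716, running G = 1.533462
t=5: π = [0.1614, 0.1454, 0.1659, 0.1250, 0.2386, 0.1636], E[r] = 0.4817, γ^t·E[r] = 0.284435, running G = 1.817897
t=6: π = [0.1614, 0.1455, 0.1659, 0.1250, 0.2386, 0.1636], E[r] = 0.4818, γ^t·E[r] = 0.256045, running G = 2.073942
t=7: π = [0.1614, 0.1455, 0.1659, 0.1250, 0.2386, 0.1636], E[r] = 0.4818, γ^t·E[r] = 0.230450, running G = 2.304392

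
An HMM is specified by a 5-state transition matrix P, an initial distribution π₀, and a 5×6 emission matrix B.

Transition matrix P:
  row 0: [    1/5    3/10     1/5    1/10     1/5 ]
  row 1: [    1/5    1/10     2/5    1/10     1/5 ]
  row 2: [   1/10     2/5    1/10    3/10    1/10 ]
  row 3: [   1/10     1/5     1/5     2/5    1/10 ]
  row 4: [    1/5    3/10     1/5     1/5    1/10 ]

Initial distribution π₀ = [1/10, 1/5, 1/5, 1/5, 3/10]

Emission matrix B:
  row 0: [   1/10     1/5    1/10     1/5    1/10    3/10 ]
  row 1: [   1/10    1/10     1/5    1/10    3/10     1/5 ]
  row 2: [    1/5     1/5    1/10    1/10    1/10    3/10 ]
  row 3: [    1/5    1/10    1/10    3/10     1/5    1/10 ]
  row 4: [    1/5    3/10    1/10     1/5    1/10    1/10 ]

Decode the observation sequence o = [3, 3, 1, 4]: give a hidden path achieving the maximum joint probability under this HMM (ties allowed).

t=0: δ = [2.000e-02, 2.000e-02, 2.000e-02, 6.000e-02, 6.000e-02]  (obs o_0=3)
t=1: δ = [2.400e-03, 1.800e-03, 1.200e-03, 7.200e-03, 1.200e-03]  ψ = [4, 4, 3, 3, 3]  (obs o_1=3)
t=2: δ = [1.440e-04, 1.440e-04, 2.880e-04, 2.880e-04, 2.160e-04]  ψ = [3, 3, 3, 3, 3]  (obs o_2=1)
t=3: δ = [4.320e-06, 3.456e-05, 5.760e-06, 2.304e-05, 2.880e-06]  ψ = [4, 2, 1, 3, 0]  (obs o_3=4)
backtrack: best end state = 1; path = [3, 3, 2, 1]

path = [3, 3, 2, 1]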